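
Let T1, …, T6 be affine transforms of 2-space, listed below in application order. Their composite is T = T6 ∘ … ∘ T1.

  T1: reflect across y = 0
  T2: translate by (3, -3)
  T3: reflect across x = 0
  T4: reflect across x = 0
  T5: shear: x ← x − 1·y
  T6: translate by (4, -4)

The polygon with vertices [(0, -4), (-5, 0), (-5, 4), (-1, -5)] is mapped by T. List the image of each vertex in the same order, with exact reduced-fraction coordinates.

image vertices: (6, -3), (5, -7), (9, -11), (4, -2)

T1 reflect across y = 0: (0, -4) → (0, 4); (-5, 0) → (-5, 0); (-5, 4) → (-5, -4); (-1, -5) → (-1, 5)
T2 translate by (3, -3): (0, 4) → (3, 1); (-5, 0) → (-2, -3); (-5, -4) → (-2, -7); (-1, 5) → (2, 2)
T3 reflect across x = 0: (3, 1) → (-3, 1); (-2, -3) → (2, -3); (-2, -7) → (2, -7); (2, 2) → (-2, 2)
T4 reflect across x = 0: (-3, 1) → (3, 1); (2, -3) → (-2, -3); (2, -7) → (-2, -7); (-2, 2) → (2, 2)
T5 shear: x ← x − 1·y: (3, 1) → (2, 1); (-2, -3) → (1, -3); (-2, -7) → (5, -7); (2, 2) → (0, 2)
T6 translate by (4, -4): (2, 1) → (6, -3); (1, -3) → (5, -7); (5, -7) → (9, -11); (0, 2) → (4, -2)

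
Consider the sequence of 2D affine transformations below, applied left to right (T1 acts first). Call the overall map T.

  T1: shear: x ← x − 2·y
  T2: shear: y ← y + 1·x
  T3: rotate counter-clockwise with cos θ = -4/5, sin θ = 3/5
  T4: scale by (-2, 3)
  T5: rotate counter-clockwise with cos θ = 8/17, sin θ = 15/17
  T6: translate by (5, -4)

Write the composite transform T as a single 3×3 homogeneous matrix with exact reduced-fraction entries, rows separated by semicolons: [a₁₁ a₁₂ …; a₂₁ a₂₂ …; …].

T = [157/85 -86/85 5; 186/85 -378/85 -4; 0 0 1]

T1 = [1 -2 0; 0 1 0; 0 0 1]
T2·T1 = [1 -2 0; 1 -1 0; 0 0 1]
T3·…·T1 = [-7/5 11/5 0; -1/5 -2/5 0; 0 0 1]
T4·…·T1 = [14/5 -22/5 0; -3/5 -6/5 0; 0 0 1]
T5·…·T1 = [157/85 -86/85 0; 186/85 -378/85 0; 0 0 1]
T6·…·T1 = [157/85 -86/85 5; 186/85 -378/85 -4; 0 0 1]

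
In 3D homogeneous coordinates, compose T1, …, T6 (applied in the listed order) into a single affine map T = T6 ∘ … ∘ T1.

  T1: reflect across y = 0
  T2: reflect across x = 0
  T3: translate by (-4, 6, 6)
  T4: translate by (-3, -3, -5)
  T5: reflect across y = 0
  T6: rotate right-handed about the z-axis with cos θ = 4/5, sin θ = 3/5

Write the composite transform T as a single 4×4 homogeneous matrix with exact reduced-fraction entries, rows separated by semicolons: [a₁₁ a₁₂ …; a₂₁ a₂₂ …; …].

T = [-4/5 -3/5 0 -19/5; -3/5 4/5 0 -33/5; 0 0 1 1; 0 0 0 1]

T1 = [1 0 0 0; 0 -1 0 0; 0 0 1 0; 0 0 0 1]
T2·T1 = [-1 0 0 0; 0 -1 0 0; 0 0 1 0; 0 0 0 1]
T3·…·T1 = [-1 0 0 -4; 0 -1 0 6; 0 0 1 6; 0 0 0 1]
T4·…·T1 = [-1 0 0 -7; 0 -1 0 3; 0 0 1 1; 0 0 0 1]
T5·…·T1 = [-1 0 0 -7; 0 1 0 -3; 0 0 1 1; 0 0 0 1]
T6·…·T1 = [-4/5 -3/5 0 -19/5; -3/5 4/5 0 -33/5; 0 0 1 1; 0 0 0 1]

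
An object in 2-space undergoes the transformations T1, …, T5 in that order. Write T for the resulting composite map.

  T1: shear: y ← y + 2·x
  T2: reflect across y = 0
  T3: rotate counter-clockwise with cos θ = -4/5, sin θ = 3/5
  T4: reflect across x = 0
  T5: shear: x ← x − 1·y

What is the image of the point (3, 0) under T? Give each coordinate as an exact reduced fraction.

T(p) = (-39/5, 33/5)

T1 shear: y ← y + 2·x: (3, 0) → (3, 6)
T2 reflect across y = 0: (3, 6) → (3, -6)
T3 rotate counter-clockwise with cos θ = -4/5, sin θ = 3/5: (3, -6) → (6/5, 33/5)
T4 reflect across x = 0: (6/5, 33/5) → (-6/5, 33/5)
T5 shear: x ← x − 1·y: (-6/5, 33/5) → (-39/5, 33/5)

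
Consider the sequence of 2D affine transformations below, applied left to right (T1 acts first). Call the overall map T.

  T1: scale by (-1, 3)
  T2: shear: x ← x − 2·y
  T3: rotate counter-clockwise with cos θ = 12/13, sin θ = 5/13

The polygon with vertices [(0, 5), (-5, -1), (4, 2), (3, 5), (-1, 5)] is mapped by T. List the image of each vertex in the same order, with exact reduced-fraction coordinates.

image vertices: (-435/13, 30/13), (147/13, 19/13), (-222/13, -8/13), (-471/13, 15/13), (-423/13, 35/13)

T1 scale by (-1, 3): (0, 5) → (0, 15); (-5, -1) → (5, -3); (4, 2) → (-4, 6); (3, 5) → (-3, 15); (-1, 5) → (1, 15)
T2 shear: x ← x − 2·y: (0, 15) → (-30, 15); (5, -3) → (11, -3); (-4, 6) → (-16, 6); (-3, 15) → (-33, 15); (1, 15) → (-29, 15)
T3 rotate counter-clockwise with cos θ = 12/13, sin θ = 5/13: (-30, 15) → (-435/13, 30/13); (11, -3) → (147/13, 19/13); (-16, 6) → (-222/13, -8/13); (-33, 15) → (-471/13, 15/13); (-29, 15) → (-423/13, 35/13)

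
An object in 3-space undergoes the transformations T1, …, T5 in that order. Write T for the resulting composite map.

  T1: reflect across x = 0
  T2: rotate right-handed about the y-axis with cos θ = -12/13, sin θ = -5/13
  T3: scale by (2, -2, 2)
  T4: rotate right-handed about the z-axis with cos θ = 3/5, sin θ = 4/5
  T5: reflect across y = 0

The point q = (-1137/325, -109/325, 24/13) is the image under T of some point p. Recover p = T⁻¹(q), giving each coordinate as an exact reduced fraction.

p = (-6/5, -3/2, -1/2)

T1 = [-1 0 0 0; 0 1 0 0; 0 0 1 0; 0 0 0 1]
T2·T1 = [12/13 0 -5/13 0; 0 1 0 0; -5/13 0 -12/13 0; 0 0 0 1]
T3·…·T1 = [24/13 0 -10/13 0; 0 -2 0 0; -10/13 0 -24/13 0; 0 0 0 1]
T4·…·T1 = [72/65 8/5 -6/13 0; 96/65 -6/5 -8/13 0; -10/13 0 -24/13 0; 0 0 0 1]
T5·…·T1 = [72/65 8/5 -6/13 0; -96/65 6/5 8/13 0; -10/13 0 -24/13 0; 0 0 0 1]
det M = -8; M⁻¹ = [18/65 -24/65 -5/26 0; 2/5 3/10 0 0; -3/26 2/13 -6/13 0; 0 0 0 1]
M⁻¹ · (-1137/325, -109/325, 24/13)ᵀ = (-6/5, -3/2, -1/2)ᵀ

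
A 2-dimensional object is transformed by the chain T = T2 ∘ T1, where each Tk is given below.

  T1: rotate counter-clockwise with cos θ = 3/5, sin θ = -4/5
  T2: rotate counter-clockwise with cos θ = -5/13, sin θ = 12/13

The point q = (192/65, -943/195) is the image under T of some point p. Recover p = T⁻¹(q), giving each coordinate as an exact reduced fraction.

p = (-8/3, -5)

T1 = [3/5 4/5 0; -4/5 3/5 0; 0 0 1]
T2·T1 = [33/65 -56/65 0; 56/65 33/65 0; 0 0 1]
det M = 1; M⁻¹ = [33/65 56/65 0; -56/65 33/65 0; 0 0 1]
M⁻¹ · (192/65, -943/195)ᵀ = (-8/3, -5)ᵀ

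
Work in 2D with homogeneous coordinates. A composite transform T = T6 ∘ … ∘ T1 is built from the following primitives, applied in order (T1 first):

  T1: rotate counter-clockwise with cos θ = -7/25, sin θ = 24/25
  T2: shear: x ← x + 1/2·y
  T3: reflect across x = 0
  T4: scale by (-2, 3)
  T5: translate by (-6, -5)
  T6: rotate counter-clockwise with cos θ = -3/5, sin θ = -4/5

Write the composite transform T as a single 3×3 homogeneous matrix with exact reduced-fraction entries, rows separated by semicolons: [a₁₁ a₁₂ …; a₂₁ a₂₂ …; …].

T = [258/125 81/125 -2/5; -256/125 283/125 39/5; 0 0 1]

T1 = [-7/25 -24/25 0; 24/25 -7/25 0; 0 0 1]
T2·T1 = [1/5 -11/10 0; 24/25 -7/25 0; 0 0 1]
T3·…·T1 = [-1/5 11/10 0; 24/25 -7/25 0; 0 0 1]
T4·…·T1 = [2/5 -11/5 0; 72/25 -21/25 0; 0 0 1]
T5·…·T1 = [2/5 -11/5 -6; 72/25 -21/25 -5; 0 0 1]
T6·…·T1 = [258/125 81/125 -2/5; -256/125 283/125 39/5; 0 0 1]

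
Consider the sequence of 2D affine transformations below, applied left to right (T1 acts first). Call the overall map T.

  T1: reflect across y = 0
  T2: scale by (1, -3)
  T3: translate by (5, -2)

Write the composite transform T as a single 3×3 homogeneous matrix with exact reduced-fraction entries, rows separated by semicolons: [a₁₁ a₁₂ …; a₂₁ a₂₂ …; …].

T = [1 0 5; 0 3 -2; 0 0 1]

T1 = [1 0 0; 0 -1 0; 0 0 1]
T2·T1 = [1 0 0; 0 3 0; 0 0 1]
T3·…·T1 = [1 0 5; 0 3 -2; 0 0 1]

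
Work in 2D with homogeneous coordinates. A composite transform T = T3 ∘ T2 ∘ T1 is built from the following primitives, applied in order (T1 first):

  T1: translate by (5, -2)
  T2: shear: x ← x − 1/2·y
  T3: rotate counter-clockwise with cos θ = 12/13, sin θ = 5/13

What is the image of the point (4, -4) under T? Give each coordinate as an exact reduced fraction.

T(p) = (174/13, -12/13)

T1 translate by (5, -2): (4, -4) → (9, -6)
T2 shear: x ← x − 1/2·y: (9, -6) → (12, -6)
T3 rotate counter-clockwise with cos θ = 12/13, sin θ = 5/13: (12, -6) → (174/13, -12/13)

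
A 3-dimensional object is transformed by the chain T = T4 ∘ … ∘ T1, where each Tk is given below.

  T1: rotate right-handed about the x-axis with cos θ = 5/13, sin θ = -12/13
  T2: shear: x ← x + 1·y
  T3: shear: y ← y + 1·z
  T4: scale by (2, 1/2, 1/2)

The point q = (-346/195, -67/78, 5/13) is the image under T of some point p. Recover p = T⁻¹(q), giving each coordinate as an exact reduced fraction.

p = (8/5, -5/3, -2)

T1 = [1 0 0 0; 0 5/13 12/13 0; 0 -12/13 5/13 0; 0 0 0 1]
T2·T1 = [1 5/13 12/13 0; 0 5/13 12/13 0; 0 -12/13 5/13 0; 0 0 0 1]
T3·…·T1 = [1 5/13 12/13 0; 0 -7/13 17/13 0; 0 -12/13 5/13 0; 0 0 0 1]
T4·…·T1 = [2 10/13 24/13 0; 0 -7/26 17/26 0; 0 -6/13 5/26 0; 0 0 0 1]
det M = 1/2; M⁻¹ = [1/2 -2 2 0; 0 10/13 -34/13 0; 0 24/13 -14/13 0; 0 0 0 1]
M⁻¹ · (-346/195, -67/78, 5/13)ᵀ = (8/5, -5/3, -2)ᵀ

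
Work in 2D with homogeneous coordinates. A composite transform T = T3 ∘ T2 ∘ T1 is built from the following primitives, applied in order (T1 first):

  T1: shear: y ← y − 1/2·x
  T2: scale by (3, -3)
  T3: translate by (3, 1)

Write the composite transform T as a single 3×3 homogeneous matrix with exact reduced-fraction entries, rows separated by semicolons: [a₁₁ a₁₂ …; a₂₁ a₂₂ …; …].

T1 = [1 0 0; -1/2 1 0; 0 0 1]
T2·T1 = [3 0 0; 3/2 -3 0; 0 0 1]
T3·…·T1 = [3 0 3; 3/2 -3 1; 0 0 1]

T = [3 0 3; 3/2 -3 1; 0 0 1]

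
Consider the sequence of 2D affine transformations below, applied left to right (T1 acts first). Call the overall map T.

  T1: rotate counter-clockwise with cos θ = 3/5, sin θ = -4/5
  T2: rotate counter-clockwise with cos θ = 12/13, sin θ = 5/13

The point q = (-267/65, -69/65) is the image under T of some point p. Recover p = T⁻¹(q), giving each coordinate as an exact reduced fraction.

T1 = [3/5 4/5 0; -4/5 3/5 0; 0 0 1]
T2·T1 = [56/65 33/65 0; -33/65 56/65 0; 0 0 1]
det M = 1; M⁻¹ = [56/65 -33/65 0; 33/65 56/65 0; 0 0 1]
M⁻¹ · (-267/65, -69/65)ᵀ = (-3, -3)ᵀ

p = (-3, -3)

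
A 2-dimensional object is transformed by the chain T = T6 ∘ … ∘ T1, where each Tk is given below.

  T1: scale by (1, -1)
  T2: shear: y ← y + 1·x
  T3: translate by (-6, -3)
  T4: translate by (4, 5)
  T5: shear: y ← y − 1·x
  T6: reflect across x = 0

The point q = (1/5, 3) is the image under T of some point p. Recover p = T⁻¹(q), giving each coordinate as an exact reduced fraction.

p = (9/5, 1)

T1 = [1 0 0; 0 -1 0; 0 0 1]
T2·T1 = [1 0 0; 1 -1 0; 0 0 1]
T3·…·T1 = [1 0 -6; 1 -1 -3; 0 0 1]
T4·…·T1 = [1 0 -2; 1 -1 2; 0 0 1]
T5·…·T1 = [1 0 -2; 0 -1 4; 0 0 1]
T6·…·T1 = [-1 0 2; 0 -1 4; 0 0 1]
det M = 1; M⁻¹ = [-1 0 2; 0 -1 4; 0 0 1]
M⁻¹ · (1/5, 3)ᵀ = (9/5, 1)ᵀ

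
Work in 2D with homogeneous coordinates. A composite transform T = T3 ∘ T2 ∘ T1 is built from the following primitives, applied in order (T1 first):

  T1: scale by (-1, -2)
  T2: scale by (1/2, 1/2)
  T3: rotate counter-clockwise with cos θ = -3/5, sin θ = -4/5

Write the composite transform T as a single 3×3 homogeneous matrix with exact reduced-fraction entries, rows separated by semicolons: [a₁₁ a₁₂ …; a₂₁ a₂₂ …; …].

T1 = [-1 0 0; 0 -2 0; 0 0 1]
T2·T1 = [-1/2 0 0; 0 -1 0; 0 0 1]
T3·…·T1 = [3/10 -4/5 0; 2/5 3/5 0; 0 0 1]

T = [3/10 -4/5 0; 2/5 3/5 0; 0 0 1]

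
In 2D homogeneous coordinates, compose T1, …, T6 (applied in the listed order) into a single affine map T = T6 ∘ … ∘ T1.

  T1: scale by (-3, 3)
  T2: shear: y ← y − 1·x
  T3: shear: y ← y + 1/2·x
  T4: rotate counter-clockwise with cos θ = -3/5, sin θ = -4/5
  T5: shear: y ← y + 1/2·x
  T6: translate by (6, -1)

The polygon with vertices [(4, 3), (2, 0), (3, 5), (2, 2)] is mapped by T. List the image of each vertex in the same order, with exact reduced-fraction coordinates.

T1 scale by (-3, 3): (4, 3) → (-12, 9); (2, 0) → (-6, 0); (3, 5) → (-9, 15); (2, 2) → (-6, 6)
T2 shear: y ← y − 1·x: (-12, 9) → (-12, 21); (-6, 0) → (-6, 6); (-9, 15) → (-9, 24); (-6, 6) → (-6, 12)
T3 shear: y ← y + 1/2·x: (-12, 21) → (-12, 15); (-6, 6) → (-6, 3); (-9, 24) → (-9, 39/2); (-6, 12) → (-6, 9)
T4 rotate counter-clockwise with cos θ = -3/5, sin θ = -4/5: (-12, 15) → (96/5, 3/5); (-6, 3) → (6, 3); (-9, 39/2) → (21, -9/2); (-6, 9) → (54/5, -3/5)
T5 shear: y ← y + 1/2·x: (96/5, 3/5) → (96/5, 51/5); (6, 3) → (6, 6); (21, -9/2) → (21, 6); (54/5, -3/5) → (54/5, 24/5)
T6 translate by (6, -1): (96/5, 51/5) → (126/5, 46/5); (6, 6) → (12, 5); (21, 6) → (27, 5); (54/5, 24/5) → (84/5, 19/5)

image vertices: (126/5, 46/5), (12, 5), (27, 5), (84/5, 19/5)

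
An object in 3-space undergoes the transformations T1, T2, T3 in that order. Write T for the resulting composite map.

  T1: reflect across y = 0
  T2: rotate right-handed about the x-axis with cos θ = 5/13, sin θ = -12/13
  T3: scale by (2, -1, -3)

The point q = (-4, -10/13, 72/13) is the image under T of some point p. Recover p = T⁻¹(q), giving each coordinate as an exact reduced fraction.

p = (-2, -2, 0)

T1 = [1 0 0 0; 0 -1 0 0; 0 0 1 0; 0 0 0 1]
T2·T1 = [1 0 0 0; 0 -5/13 12/13 0; 0 12/13 5/13 0; 0 0 0 1]
T3·…·T1 = [2 0 0 0; 0 5/13 -12/13 0; 0 -36/13 -15/13 0; 0 0 0 1]
det M = -6; M⁻¹ = [1/2 0 0 0; 0 5/13 -4/13 0; 0 -12/13 -5/39 0; 0 0 0 1]
M⁻¹ · (-4, -10/13, 72/13)ᵀ = (-2, -2, 0)ᵀ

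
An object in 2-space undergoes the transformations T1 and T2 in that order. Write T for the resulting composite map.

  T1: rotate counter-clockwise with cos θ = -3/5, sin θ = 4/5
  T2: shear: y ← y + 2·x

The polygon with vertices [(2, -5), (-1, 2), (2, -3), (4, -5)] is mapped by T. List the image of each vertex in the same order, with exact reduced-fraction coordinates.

T1 rotate counter-clockwise with cos θ = -3/5, sin θ = 4/5: (2, -5) → (14/5, 23/5); (-1, 2) → (-1, -2); (2, -3) → (6/5, 17/5); (4, -5) → (8/5, 31/5)
T2 shear: y ← y + 2·x: (14/5, 23/5) → (14/5, 51/5); (-1, -2) → (-1, -4); (6/5, 17/5) → (6/5, 29/5); (8/5, 31/5) → (8/5, 47/5)

image vertices: (14/5, 51/5), (-1, -4), (6/5, 29/5), (8/5, 47/5)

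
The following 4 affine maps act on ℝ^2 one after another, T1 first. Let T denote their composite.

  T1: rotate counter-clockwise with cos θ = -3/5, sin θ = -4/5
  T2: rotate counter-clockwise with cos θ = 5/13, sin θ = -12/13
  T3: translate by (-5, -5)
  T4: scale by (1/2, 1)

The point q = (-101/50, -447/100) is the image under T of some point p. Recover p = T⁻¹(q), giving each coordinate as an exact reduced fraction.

T1 = [-3/5 4/5 0; -4/5 -3/5 0; 0 0 1]
T2·T1 = [-63/65 -16/65 0; 16/65 -63/65 0; 0 0 1]
T3·…·T1 = [-63/65 -16/65 -5; 16/65 -63/65 -5; 0 0 1]
T4·…·T1 = [-63/130 -8/65 -5/2; 16/65 -63/65 -5; 0 0 1]
det M = 1/2; M⁻¹ = [-126/65 16/65 -47/13; -32/65 -63/65 -79/13; 0 0 1]
M⁻¹ · (-101/50, -447/100)ᵀ = (-4/5, -3/4)ᵀ

p = (-4/5, -3/4)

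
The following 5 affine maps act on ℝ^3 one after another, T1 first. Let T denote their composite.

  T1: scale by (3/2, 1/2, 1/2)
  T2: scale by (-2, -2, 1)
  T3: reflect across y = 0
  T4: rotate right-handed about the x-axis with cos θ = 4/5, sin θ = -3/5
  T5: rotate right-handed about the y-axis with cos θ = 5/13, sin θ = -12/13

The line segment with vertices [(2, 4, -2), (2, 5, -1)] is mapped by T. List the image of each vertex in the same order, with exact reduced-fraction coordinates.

T1 scale by (3/2, 1/2, 1/2): (2, 4, -2) → (3, 2, -1); (2, 5, -1) → (3, 5/2, -1/2)
T2 scale by (-2, -2, 1): (3, 2, -1) → (-6, -4, -1); (3, 5/2, -1/2) → (-6, -5, -1/2)
T3 reflect across y = 0: (-6, -4, -1) → (-6, 4, -1); (-6, -5, -1/2) → (-6, 5, -1/2)
T4 rotate right-handed about the x-axis with cos θ = 4/5, sin θ = -3/5: (-6, 4, -1) → (-6, 13/5, -16/5); (-6, 5, -1/2) → (-6, 37/10, -17/5)
T5 rotate right-handed about the y-axis with cos θ = 5/13, sin θ = -12/13: (-6, 13/5, -16/5) → (42/65, 13/5, -88/13); (-6, 37/10, -17/5) → (54/65, 37/10, -89/13)

image vertices: (42/65, 13/5, -88/13), (54/65, 37/10, -89/13)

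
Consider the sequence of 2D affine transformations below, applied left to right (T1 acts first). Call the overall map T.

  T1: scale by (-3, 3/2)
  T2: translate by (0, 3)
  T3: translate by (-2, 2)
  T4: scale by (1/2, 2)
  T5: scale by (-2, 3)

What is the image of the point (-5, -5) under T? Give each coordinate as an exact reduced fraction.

T1 scale by (-3, 3/2): (-5, -5) → (15, -15/2)
T2 translate by (0, 3): (15, -15/2) → (15, -9/2)
T3 translate by (-2, 2): (15, -9/2) → (13, -5/2)
T4 scale by (1/2, 2): (13, -5/2) → (13/2, -5)
T5 scale by (-2, 3): (13/2, -5) → (-13, -15)

T(p) = (-13, -15)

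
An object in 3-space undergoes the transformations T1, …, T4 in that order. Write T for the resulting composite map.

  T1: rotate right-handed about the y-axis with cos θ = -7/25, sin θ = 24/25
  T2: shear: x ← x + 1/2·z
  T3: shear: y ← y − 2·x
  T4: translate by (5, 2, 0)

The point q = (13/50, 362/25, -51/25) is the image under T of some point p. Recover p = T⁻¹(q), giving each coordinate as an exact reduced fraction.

p = (3, 3, -3)

T1 = [-7/25 0 24/25 0; 0 1 0 0; -24/25 0 -7/25 0; 0 0 0 1]
T2·T1 = [-19/25 0 41/50 0; 0 1 0 0; -24/25 0 -7/25 0; 0 0 0 1]
T3·…·T1 = [-19/25 0 41/50 0; 38/25 1 -41/25 0; -24/25 0 -7/25 0; 0 0 0 1]
T4·…·T1 = [-19/25 0 41/50 5; 38/25 1 -41/25 2; -24/25 0 -7/25 0; 0 0 0 1]
det M = 1; M⁻¹ = [-7/25 0 -41/50 7/5; 2 1 0 -12; 24/25 0 -19/25 -24/5; 0 0 0 1]
M⁻¹ · (13/50, 362/25, -51/25)ᵀ = (3, 3, -3)ᵀ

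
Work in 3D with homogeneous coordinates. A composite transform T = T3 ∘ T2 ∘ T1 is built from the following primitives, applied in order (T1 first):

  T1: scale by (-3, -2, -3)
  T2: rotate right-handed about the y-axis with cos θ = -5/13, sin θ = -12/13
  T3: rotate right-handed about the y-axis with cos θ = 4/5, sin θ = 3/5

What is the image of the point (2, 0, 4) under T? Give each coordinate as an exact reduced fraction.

T(p) = (132/13, 0, -114/13)

T1 scale by (-3, -2, -3): (2, 0, 4) → (-6, 0, -12)
T2 rotate right-handed about the y-axis with cos θ = -5/13, sin θ = -12/13: (-6, 0, -12) → (174/13, 0, -12/13)
T3 rotate right-handed about the y-axis with cos θ = 4/5, sin θ = 3/5: (174/13, 0, -12/13) → (132/13, 0, -114/13)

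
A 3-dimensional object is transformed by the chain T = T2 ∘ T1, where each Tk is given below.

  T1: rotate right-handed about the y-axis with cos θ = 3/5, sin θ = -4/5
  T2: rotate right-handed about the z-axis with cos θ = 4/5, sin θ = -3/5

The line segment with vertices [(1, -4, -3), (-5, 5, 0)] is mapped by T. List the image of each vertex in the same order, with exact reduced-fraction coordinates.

image vertices: (0, -5, -1), (3/5, 29/5, -4)

T1 rotate right-handed about the y-axis with cos θ = 3/5, sin θ = -4/5: (1, -4, -3) → (3, -4, -1); (-5, 5, 0) → (-3, 5, -4)
T2 rotate right-handed about the z-axis with cos θ = 4/5, sin θ = -3/5: (3, -4, -1) → (0, -5, -1); (-3, 5, -4) → (3/5, 29/5, -4)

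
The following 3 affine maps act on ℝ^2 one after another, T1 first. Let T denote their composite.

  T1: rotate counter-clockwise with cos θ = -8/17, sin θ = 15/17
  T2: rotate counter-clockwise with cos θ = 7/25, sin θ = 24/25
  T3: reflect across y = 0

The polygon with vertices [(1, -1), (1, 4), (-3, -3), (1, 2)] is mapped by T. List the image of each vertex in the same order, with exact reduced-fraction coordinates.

image vertices: (-503/425, -329/425), (-4/25, 103/25), (987/425, -1509/425), (-242/425, 919/425)

T1 rotate counter-clockwise with cos θ = -8/17, sin θ = 15/17: (1, -1) → (7/17, 23/17); (1, 4) → (-4, -1); (-3, -3) → (69/17, -21/17); (1, 2) → (-38/17, -1/17)
T2 rotate counter-clockwise with cos θ = 7/25, sin θ = 24/25: (7/17, 23/17) → (-503/425, 329/425); (-4, -1) → (-4/25, -103/25); (69/17, -21/17) → (987/425, 1509/425); (-38/17, -1/17) → (-242/425, -919/425)
T3 reflect across y = 0: (-503/425, 329/425) → (-503/425, -329/425); (-4/25, -103/25) → (-4/25, 103/25); (987/425, 1509/425) → (987/425, -1509/425); (-242/425, -919/425) → (-242/425, 919/425)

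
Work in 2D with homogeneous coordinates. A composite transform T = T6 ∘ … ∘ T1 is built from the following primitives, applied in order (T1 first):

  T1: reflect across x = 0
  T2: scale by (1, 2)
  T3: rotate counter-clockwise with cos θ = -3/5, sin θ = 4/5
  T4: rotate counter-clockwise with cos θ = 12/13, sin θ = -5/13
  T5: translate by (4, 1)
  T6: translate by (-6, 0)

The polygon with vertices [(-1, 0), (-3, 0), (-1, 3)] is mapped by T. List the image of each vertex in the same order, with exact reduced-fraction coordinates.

image vertices: (-146/65, 128/65), (-178/65, 254/65), (-524/65, 32/65)

T1 reflect across x = 0: (-1, 0) → (1, 0); (-3, 0) → (3, 0); (-1, 3) → (1, 3)
T2 scale by (1, 2): (1, 0) → (1, 0); (3, 0) → (3, 0); (1, 3) → (1, 6)
T3 rotate counter-clockwise with cos θ = -3/5, sin θ = 4/5: (1, 0) → (-3/5, 4/5); (3, 0) → (-9/5, 12/5); (1, 6) → (-27/5, -14/5)
T4 rotate counter-clockwise with cos θ = 12/13, sin θ = -5/13: (-3/5, 4/5) → (-16/65, 63/65); (-9/5, 12/5) → (-48/65, 189/65); (-27/5, -14/5) → (-394/65, -33/65)
T5 translate by (4, 1): (-16/65, 63/65) → (244/65, 128/65); (-48/65, 189/65) → (212/65, 254/65); (-394/65, -33/65) → (-134/65, 32/65)
T6 translate by (-6, 0): (244/65, 128/65) → (-146/65, 128/65); (212/65, 254/65) → (-178/65, 254/65); (-134/65, 32/65) → (-524/65, 32/65)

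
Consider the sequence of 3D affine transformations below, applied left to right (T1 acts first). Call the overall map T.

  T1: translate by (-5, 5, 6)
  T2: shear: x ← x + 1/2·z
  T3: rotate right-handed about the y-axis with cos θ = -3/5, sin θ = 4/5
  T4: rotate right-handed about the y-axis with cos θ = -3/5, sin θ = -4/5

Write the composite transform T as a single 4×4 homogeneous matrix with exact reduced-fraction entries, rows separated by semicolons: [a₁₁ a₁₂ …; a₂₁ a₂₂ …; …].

T = [1 0 1/2 -2; 0 1 0 5; 0 0 1 6; 0 0 0 1]

T1 = [1 0 0 -5; 0 1 0 5; 0 0 1 6; 0 0 0 1]
T2·T1 = [1 0 1/2 -2; 0 1 0 5; 0 0 1 6; 0 0 0 1]
T3·…·T1 = [-3/5 0 1/2 6; 0 1 0 5; -4/5 0 -1 -2; 0 0 0 1]
T4·…·T1 = [1 0 1/2 -2; 0 1 0 5; 0 0 1 6; 0 0 0 1]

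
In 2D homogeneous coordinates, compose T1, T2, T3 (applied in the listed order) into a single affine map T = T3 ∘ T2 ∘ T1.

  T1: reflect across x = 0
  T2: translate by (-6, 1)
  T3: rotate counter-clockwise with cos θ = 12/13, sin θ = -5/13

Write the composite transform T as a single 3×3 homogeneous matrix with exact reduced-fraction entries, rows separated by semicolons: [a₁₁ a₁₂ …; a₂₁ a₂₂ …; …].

T = [-12/13 5/13 -67/13; 5/13 12/13 42/13; 0 0 1]

T1 = [-1 0 0; 0 1 0; 0 0 1]
T2·T1 = [-1 0 -6; 0 1 1; 0 0 1]
T3·…·T1 = [-12/13 5/13 -67/13; 5/13 12/13 42/13; 0 0 1]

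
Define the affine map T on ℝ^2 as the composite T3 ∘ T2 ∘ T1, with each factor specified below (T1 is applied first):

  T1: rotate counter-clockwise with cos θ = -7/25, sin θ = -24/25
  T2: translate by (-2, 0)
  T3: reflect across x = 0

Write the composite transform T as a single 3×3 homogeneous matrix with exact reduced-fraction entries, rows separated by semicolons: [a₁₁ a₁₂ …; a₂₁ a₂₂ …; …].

T1 = [-7/25 24/25 0; -24/25 -7/25 0; 0 0 1]
T2·T1 = [-7/25 24/25 -2; -24/25 -7/25 0; 0 0 1]
T3·…·T1 = [7/25 -24/25 2; -24/25 -7/25 0; 0 0 1]

T = [7/25 -24/25 2; -24/25 -7/25 0; 0 0 1]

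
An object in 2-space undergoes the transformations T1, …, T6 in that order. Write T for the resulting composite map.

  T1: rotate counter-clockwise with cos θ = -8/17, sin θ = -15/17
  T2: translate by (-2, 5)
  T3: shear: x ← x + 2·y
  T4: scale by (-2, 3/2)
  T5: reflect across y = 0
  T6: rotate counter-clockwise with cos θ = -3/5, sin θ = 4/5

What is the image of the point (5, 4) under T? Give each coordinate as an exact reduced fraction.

T1 rotate counter-clockwise with cos θ = -8/17, sin θ = -15/17: (5, 4) → (20/17, -107/17)
T2 translate by (-2, 5): (20/17, -107/17) → (-14/17, -22/17)
T3 shear: x ← x + 2·y: (-14/17, -22/17) → (-58/17, -22/17)
T4 scale by (-2, 3/2): (-58/17, -22/17) → (116/17, -33/17)
T5 reflect across y = 0: (116/17, -33/17) → (116/17, 33/17)
T6 rotate counter-clockwise with cos θ = -3/5, sin θ = 4/5: (116/17, 33/17) → (-96/17, 73/17)

T(p) = (-96/17, 73/17)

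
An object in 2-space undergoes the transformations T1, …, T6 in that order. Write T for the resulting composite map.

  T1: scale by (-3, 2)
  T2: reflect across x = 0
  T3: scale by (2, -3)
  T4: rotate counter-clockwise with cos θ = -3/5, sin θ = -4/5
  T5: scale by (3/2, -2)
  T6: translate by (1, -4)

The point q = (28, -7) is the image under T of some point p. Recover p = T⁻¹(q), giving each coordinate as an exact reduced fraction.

T1 = [-3 0 0; 0 2 0; 0 0 1]
T2·T1 = [3 0 0; 0 2 0; 0 0 1]
T3·…·T1 = [6 0 0; 0 -6 0; 0 0 1]
T4·…·T1 = [-18/5 -24/5 0; -24/5 18/5 0; 0 0 1]
T5·…·T1 = [-27/5 -36/5 0; 48/5 -36/5 0; 0 0 1]
T6·…·T1 = [-27/5 -36/5 1; 48/5 -36/5 -4; 0 0 1]
det M = 108; M⁻¹ = [-1/15 1/15 1/3; -4/45 -1/20 -1/9; 0 0 1]
M⁻¹ · (28, -7)ᵀ = (-2, -9/4)ᵀ

p = (-2, -9/4)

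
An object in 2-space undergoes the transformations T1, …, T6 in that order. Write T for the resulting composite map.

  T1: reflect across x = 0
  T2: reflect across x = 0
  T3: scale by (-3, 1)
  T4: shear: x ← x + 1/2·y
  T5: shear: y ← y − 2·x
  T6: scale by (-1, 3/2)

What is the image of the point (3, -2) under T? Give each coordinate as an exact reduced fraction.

T(p) = (10, 27)

T1 reflect across x = 0: (3, -2) → (-3, -2)
T2 reflect across x = 0: (-3, -2) → (3, -2)
T3 scale by (-3, 1): (3, -2) → (-9, -2)
T4 shear: x ← x + 1/2·y: (-9, -2) → (-10, -2)
T5 shear: y ← y − 2·x: (-10, -2) → (-10, 18)
T6 scale by (-1, 3/2): (-10, 18) → (10, 27)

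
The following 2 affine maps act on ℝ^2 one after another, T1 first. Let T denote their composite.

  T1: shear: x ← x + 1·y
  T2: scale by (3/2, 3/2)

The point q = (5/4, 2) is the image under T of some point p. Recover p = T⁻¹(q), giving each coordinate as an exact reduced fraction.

p = (-1/2, 4/3)

T1 = [1 1 0; 0 1 0; 0 0 1]
T2·T1 = [3/2 3/2 0; 0 3/2 0; 0 0 1]
det M = 9/4; M⁻¹ = [2/3 -2/3 0; 0 2/3 0; 0 0 1]
M⁻¹ · (5/4, 2)ᵀ = (-1/2, 4/3)ᵀ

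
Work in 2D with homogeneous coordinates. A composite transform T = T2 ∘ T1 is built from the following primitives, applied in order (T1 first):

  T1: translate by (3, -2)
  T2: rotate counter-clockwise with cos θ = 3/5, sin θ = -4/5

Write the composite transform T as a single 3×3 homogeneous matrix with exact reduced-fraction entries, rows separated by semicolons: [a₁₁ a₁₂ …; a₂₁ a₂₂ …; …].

T = [3/5 4/5 1/5; -4/5 3/5 -18/5; 0 0 1]

T1 = [1 0 3; 0 1 -2; 0 0 1]
T2·T1 = [3/5 4/5 1/5; -4/5 3/5 -18/5; 0 0 1]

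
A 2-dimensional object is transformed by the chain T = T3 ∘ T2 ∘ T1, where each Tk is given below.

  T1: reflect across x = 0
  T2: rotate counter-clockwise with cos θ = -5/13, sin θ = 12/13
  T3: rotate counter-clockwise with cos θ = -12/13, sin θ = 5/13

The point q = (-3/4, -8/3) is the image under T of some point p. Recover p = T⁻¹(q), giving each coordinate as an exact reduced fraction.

p = (-8/3, -3/4)

T1 = [-1 0 0; 0 1 0; 0 0 1]
T2·T1 = [5/13 -12/13 0; -12/13 -5/13 0; 0 0 1]
T3·…·T1 = [0 1 0; 1 0 0; 0 0 1]
det M = -1; M⁻¹ = [0 1 0; 1 0 0; 0 0 1]
M⁻¹ · (-3/4, -8/3)ᵀ = (-8/3, -3/4)ᵀ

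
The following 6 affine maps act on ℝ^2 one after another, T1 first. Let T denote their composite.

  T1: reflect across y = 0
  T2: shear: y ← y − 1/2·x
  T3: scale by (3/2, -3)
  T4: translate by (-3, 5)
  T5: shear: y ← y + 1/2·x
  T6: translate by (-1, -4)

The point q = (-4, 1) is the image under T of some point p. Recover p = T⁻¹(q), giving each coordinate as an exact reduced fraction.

T1 = [1 0 0; 0 -1 0; 0 0 1]
T2·T1 = [1 0 0; -1/2 -1 0; 0 0 1]
T3·…·T1 = [3/2 0 0; 3/2 3 0; 0 0 1]
T4·…·T1 = [3/2 0 -3; 3/2 3 5; 0 0 1]
T5·…·T1 = [3/2 0 -3; 9/4 3 7/2; 0 0 1]
T6·…·T1 = [3/2 0 -4; 9/4 3 -1/2; 0 0 1]
det M = 9/2; M⁻¹ = [2/3 0 8/3; -1/2 1/3 -11/6; 0 0 1]
M⁻¹ · (-4, 1)ᵀ = (0, 1/2)ᵀ

p = (0, 1/2)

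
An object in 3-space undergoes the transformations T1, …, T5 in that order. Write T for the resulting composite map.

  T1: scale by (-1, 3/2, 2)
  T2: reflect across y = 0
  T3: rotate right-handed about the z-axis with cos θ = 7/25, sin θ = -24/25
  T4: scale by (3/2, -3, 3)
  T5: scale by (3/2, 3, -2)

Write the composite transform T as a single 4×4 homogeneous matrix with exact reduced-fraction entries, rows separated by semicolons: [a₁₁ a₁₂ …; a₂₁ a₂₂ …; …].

T1 = [-1 0 0 0; 0 3/2 0 0; 0 0 2 0; 0 0 0 1]
T2·T1 = [-1 0 0 0; 0 -3/2 0 0; 0 0 2 0; 0 0 0 1]
T3·…·T1 = [-7/25 -36/25 0 0; 24/25 -21/50 0 0; 0 0 2 0; 0 0 0 1]
T4·…·T1 = [-21/50 -54/25 0 0; -72/25 63/50 0 0; 0 0 6 0; 0 0 0 1]
T5·…·T1 = [-63/100 -81/25 0 0; -216/25 189/50 0 0; 0 0 -12 0; 0 0 0 1]

T = [-63/100 -81/25 0 0; -216/25 189/50 0 0; 0 0 -12 0; 0 0 0 1]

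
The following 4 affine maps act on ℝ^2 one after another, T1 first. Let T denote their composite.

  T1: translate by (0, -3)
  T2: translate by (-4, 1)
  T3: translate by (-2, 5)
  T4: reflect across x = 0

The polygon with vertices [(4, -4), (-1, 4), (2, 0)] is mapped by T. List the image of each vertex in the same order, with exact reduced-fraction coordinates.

T1 translate by (0, -3): (4, -4) → (4, -7); (-1, 4) → (-1, 1); (2, 0) → (2, -3)
T2 translate by (-4, 1): (4, -7) → (0, -6); (-1, 1) → (-5, 2); (2, -3) → (-2, -2)
T3 translate by (-2, 5): (0, -6) → (-2, -1); (-5, 2) → (-7, 7); (-2, -2) → (-4, 3)
T4 reflect across x = 0: (-2, -1) → (2, -1); (-7, 7) → (7, 7); (-4, 3) → (4, 3)

image vertices: (2, -1), (7, 7), (4, 3)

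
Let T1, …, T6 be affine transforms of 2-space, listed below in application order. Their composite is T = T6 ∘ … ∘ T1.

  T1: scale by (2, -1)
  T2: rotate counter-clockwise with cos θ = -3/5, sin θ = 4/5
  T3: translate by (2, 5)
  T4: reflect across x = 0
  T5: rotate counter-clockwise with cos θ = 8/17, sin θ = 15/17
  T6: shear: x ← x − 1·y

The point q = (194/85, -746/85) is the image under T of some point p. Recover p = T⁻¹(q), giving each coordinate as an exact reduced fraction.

p = (-4, 5)

T1 = [2 0 0; 0 -1 0; 0 0 1]
T2·T1 = [-6/5 4/5 0; 8/5 3/5 0; 0 0 1]
T3·…·T1 = [-6/5 4/5 2; 8/5 3/5 5; 0 0 1]
T4·…·T1 = [6/5 -4/5 -2; 8/5 3/5 5; 0 0 1]
T5·…·T1 = [-72/85 -77/85 -91/17; 154/85 -36/85 10/17; 0 0 1]
T6·…·T1 = [-226/85 -41/85 -101/17; 154/85 -36/85 10/17; 0 0 1]
det M = 2; M⁻¹ = [-18/85 41/170 -7/5; -77/85 -113/85 -23/5; 0 0 1]
M⁻¹ · (194/85, -746/85)ᵀ = (-4, 5)ᵀ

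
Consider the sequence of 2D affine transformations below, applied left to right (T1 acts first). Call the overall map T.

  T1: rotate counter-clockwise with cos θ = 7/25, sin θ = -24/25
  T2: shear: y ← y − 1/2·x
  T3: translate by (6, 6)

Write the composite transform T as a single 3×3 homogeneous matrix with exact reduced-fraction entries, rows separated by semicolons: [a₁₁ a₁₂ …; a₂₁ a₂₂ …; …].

T = [7/25 24/25 6; -11/10 -1/5 6; 0 0 1]

T1 = [7/25 24/25 0; -24/25 7/25 0; 0 0 1]
T2·T1 = [7/25 24/25 0; -11/10 -1/5 0; 0 0 1]
T3·…·T1 = [7/25 24/25 6; -11/10 -1/5 6; 0 0 1]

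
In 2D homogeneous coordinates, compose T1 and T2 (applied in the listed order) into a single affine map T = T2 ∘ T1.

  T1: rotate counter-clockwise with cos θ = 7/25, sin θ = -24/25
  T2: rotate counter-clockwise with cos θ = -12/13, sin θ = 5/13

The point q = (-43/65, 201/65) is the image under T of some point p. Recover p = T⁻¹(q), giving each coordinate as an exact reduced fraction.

T1 = [7/25 24/25 0; -24/25 7/25 0; 0 0 1]
T2·T1 = [36/325 -323/325 0; 323/325 36/325 0; 0 0 1]
det M = 1; M⁻¹ = [36/325 323/325 0; -323/325 36/325 0; 0 0 1]
M⁻¹ · (-43/65, 201/65)ᵀ = (3, 1)ᵀ

p = (3, 1)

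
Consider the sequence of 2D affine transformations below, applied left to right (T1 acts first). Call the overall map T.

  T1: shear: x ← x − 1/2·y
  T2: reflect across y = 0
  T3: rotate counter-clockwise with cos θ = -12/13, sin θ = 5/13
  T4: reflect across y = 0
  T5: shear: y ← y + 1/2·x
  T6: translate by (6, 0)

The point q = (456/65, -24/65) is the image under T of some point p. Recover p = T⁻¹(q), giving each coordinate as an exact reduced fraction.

p = (0, 6/5)

T1 = [1 -1/2 0; 0 1 0; 0 0 1]
T2·T1 = [1 -1/2 0; 0 -1 0; 0 0 1]
T3·…·T1 = [-12/13 11/13 0; 5/13 19/26 0; 0 0 1]
T4·…·T1 = [-12/13 11/13 0; -5/13 -19/26 0; 0 0 1]
T5·…·T1 = [-12/13 11/13 0; -11/13 -4/13 0; 0 0 1]
T6·…·T1 = [-12/13 11/13 6; -11/13 -4/13 0; 0 0 1]
det M = 1; M⁻¹ = [-4/13 -11/13 24/13; 11/13 -12/13 -66/13; 0 0 1]
M⁻¹ · (456/65, -24/65)ᵀ = (0, 6/5)ᵀ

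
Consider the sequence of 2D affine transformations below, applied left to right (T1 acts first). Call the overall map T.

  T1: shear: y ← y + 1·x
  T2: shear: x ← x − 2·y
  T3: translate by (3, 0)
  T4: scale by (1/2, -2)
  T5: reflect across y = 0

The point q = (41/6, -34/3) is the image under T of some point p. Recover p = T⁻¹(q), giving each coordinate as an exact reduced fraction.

p = (-2/3, -5)

T1 = [1 0 0; 1 1 0; 0 0 1]
T2·T1 = [-1 -2 0; 1 1 0; 0 0 1]
T3·…·T1 = [-1 -2 3; 1 1 0; 0 0 1]
T4·…·T1 = [-1/2 -1 3/2; -2 -2 0; 0 0 1]
T5·…·T1 = [-1/2 -1 3/2; 2 2 0; 0 0 1]
det M = 1; M⁻¹ = [2 1 -3; -2 -1/2 3; 0 0 1]
M⁻¹ · (41/6, -34/3)ᵀ = (-2/3, -5)ᵀ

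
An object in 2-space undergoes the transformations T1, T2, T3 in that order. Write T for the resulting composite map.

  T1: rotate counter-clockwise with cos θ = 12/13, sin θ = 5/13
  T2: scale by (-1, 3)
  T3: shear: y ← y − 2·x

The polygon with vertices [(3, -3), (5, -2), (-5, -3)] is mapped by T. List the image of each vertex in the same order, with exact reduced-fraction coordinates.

T1 rotate counter-clockwise with cos θ = 12/13, sin θ = 5/13: (3, -3) → (51/13, -21/13); (5, -2) → (70/13, 1/13); (-5, -3) → (-45/13, -61/13)
T2 scale by (-1, 3): (51/13, -21/13) → (-51/13, -63/13); (70/13, 1/13) → (-70/13, 3/13); (-45/13, -61/13) → (45/13, -183/13)
T3 shear: y ← y − 2·x: (-51/13, -63/13) → (-51/13, 3); (-70/13, 3/13) → (-70/13, 11); (45/13, -183/13) → (45/13, -21)

image vertices: (-51/13, 3), (-70/13, 11), (45/13, -21)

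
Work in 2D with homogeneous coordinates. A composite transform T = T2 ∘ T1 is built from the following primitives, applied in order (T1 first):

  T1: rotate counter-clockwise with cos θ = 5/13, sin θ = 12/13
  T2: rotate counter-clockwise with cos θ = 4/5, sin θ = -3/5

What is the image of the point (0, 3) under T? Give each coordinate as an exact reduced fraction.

T1 rotate counter-clockwise with cos θ = 5/13, sin θ = 12/13: (0, 3) → (-36/13, 15/13)
T2 rotate counter-clockwise with cos θ = 4/5, sin θ = -3/5: (-36/13, 15/13) → (-99/65, 168/65)

T(p) = (-99/65, 168/65)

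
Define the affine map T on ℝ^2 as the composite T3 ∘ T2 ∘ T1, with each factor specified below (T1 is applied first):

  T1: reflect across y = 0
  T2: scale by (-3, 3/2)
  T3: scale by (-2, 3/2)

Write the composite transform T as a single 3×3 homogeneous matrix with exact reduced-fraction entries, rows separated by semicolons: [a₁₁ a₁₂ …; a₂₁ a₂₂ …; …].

T = [6 0 0; 0 -9/4 0; 0 0 1]

T1 = [1 0 0; 0 -1 0; 0 0 1]
T2·T1 = [-3 0 0; 0 -3/2 0; 0 0 1]
T3·…·T1 = [6 0 0; 0 -9/4 0; 0 0 1]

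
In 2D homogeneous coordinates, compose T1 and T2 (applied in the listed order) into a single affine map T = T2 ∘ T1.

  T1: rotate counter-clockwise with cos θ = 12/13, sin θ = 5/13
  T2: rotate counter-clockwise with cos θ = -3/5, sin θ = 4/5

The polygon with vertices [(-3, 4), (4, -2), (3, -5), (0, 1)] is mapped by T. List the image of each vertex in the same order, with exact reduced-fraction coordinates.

T1 rotate counter-clockwise with cos θ = 12/13, sin θ = 5/13: (-3, 4) → (-56/13, 33/13); (4, -2) → (58/13, -4/13); (3, -5) → (61/13, -45/13); (0, 1) → (-5/13, 12/13)
T2 rotate counter-clockwise with cos θ = -3/5, sin θ = 4/5: (-56/13, 33/13) → (36/65, -323/65); (58/13, -4/13) → (-158/65, 244/65); (61/13, -45/13) → (-3/65, 379/65); (-5/13, 12/13) → (-33/65, -56/65)

image vertices: (36/65, -323/65), (-158/65, 244/65), (-3/65, 379/65), (-33/65, -56/65)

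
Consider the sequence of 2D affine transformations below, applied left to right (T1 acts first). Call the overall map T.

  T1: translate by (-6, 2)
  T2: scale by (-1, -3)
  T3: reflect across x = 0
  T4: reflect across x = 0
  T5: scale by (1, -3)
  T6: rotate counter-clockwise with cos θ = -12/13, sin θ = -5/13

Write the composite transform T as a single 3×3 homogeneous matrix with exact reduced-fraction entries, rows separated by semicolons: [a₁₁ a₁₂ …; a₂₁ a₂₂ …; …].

T1 = [1 0 -6; 0 1 2; 0 0 1]
T2·T1 = [-1 0 6; 0 -3 -6; 0 0 1]
T3·…·T1 = [1 0 -6; 0 -3 -6; 0 0 1]
T4·…·T1 = [-1 0 6; 0 -3 -6; 0 0 1]
T5·…·T1 = [-1 0 6; 0 9 18; 0 0 1]
T6·…·T1 = [12/13 45/13 18/13; 5/13 -108/13 -246/13; 0 0 1]

T = [12/13 45/13 18/13; 5/13 -108/13 -246/13; 0 0 1]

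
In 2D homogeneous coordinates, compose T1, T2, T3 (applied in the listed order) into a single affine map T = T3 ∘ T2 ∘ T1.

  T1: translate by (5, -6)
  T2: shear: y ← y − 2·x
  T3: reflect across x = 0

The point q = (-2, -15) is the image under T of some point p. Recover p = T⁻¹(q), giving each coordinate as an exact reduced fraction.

p = (-3, -5)

T1 = [1 0 5; 0 1 -6; 0 0 1]
T2·T1 = [1 0 5; -2 1 -16; 0 0 1]
T3·…·T1 = [-1 0 -5; -2 1 -16; 0 0 1]
det M = -1; M⁻¹ = [-1 0 -5; -2 1 6; 0 0 1]
M⁻¹ · (-2, -15)ᵀ = (-3, -5)ᵀ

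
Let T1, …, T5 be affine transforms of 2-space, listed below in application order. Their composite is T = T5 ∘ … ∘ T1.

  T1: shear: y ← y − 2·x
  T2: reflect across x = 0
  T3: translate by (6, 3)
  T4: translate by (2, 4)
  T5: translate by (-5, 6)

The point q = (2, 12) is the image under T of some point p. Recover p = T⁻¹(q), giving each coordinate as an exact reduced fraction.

T1 = [1 0 0; -2 1 0; 0 0 1]
T2·T1 = [-1 0 0; -2 1 0; 0 0 1]
T3·…·T1 = [-1 0 6; -2 1 3; 0 0 1]
T4·…·T1 = [-1 0 8; -2 1 7; 0 0 1]
T5·…·T1 = [-1 0 3; -2 1 13; 0 0 1]
det M = -1; M⁻¹ = [-1 0 3; -2 1 -7; 0 0 1]
M⁻¹ · (2, 12)ᵀ = (1, 1)ᵀ

p = (1, 1)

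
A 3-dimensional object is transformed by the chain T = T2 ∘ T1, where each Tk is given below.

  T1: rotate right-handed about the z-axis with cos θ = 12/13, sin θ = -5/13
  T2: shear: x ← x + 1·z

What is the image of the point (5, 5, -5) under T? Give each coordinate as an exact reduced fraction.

T1 rotate right-handed about the z-axis with cos θ = 12/13, sin θ = -5/13: (5, 5, -5) → (85/13, 35/13, -5)
T2 shear: x ← x + 1·z: (85/13, 35/13, -5) → (20/13, 35/13, -5)

T(p) = (20/13, 35/13, -5)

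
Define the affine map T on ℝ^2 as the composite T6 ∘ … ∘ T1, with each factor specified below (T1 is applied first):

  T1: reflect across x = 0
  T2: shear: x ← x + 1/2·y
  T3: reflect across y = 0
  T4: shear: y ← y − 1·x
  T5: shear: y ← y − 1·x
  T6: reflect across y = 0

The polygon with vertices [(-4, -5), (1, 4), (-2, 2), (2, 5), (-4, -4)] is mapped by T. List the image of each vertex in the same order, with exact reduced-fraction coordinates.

T1 reflect across x = 0: (-4, -5) → (4, -5); (1, 4) → (-1, 4); (-2, 2) → (2, 2); (2, 5) → (-2, 5); (-4, -4) → (4, -4)
T2 shear: x ← x + 1/2·y: (4, -5) → (3/2, -5); (-1, 4) → (1, 4); (2, 2) → (3, 2); (-2, 5) → (1/2, 5); (4, -4) → (2, -4)
T3 reflect across y = 0: (3/2, -5) → (3/2, 5); (1, 4) → (1, -4); (3, 2) → (3, -2); (1/2, 5) → (1/2, -5); (2, -4) → (2, 4)
T4 shear: y ← y − 1·x: (3/2, 5) → (3/2, 7/2); (1, -4) → (1, -5); (3, -2) → (3, -5); (1/2, -5) → (1/2, -11/2); (2, 4) → (2, 2)
T5 shear: y ← y − 1·x: (3/2, 7/2) → (3/2, 2); (1, -5) → (1, -6); (3, -5) → (3, -8); (1/2, -11/2) → (1/2, -6); (2, 2) → (2, 0)
T6 reflect across y = 0: (3/2, 2) → (3/2, -2); (1, -6) → (1, 6); (3, -8) → (3, 8); (1/2, -6) → (1/2, 6); (2, 0) → (2, 0)

image vertices: (3/2, -2), (1, 6), (3, 8), (1/2, 6), (2, 0)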